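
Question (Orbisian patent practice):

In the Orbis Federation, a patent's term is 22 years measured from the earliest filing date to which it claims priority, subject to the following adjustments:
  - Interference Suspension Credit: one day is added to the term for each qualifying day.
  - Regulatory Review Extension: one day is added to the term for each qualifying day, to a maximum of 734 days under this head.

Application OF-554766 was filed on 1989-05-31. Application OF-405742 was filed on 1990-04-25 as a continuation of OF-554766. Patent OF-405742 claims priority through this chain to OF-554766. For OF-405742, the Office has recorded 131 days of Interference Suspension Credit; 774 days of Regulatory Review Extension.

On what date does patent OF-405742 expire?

October 12, 2013

Earliest priority filing: 31 May 1989.
Base term: 31 May 1989 + 22 years → 31 May 2011.
Interference Suspension Credit: +131 days → 9 October 2011.
Regulatory Review Extension: 774 days claimed exceeds the 734-day cap, so +734 days → 12 October 2013.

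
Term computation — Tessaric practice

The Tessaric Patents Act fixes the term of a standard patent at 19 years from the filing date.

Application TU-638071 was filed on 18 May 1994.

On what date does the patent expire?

May 18, 2013

Filing date + 19 years → 18 May 2013.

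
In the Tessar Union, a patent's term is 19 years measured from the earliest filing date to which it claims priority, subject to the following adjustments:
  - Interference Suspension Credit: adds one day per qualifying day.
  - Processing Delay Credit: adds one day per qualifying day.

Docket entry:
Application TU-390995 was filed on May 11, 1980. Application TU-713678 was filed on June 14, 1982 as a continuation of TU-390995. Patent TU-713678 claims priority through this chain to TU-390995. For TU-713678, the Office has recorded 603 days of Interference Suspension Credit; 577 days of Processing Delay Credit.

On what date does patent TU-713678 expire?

Earliest priority filing: 11 May 1980.
Base term: 11 May 1980 + 19 years → 11 May 1999.
Interference Suspension Credit: +603 days → 3 January 2001.
Processing Delay Credit: +577 days → 3 August 2002.

2002-08-03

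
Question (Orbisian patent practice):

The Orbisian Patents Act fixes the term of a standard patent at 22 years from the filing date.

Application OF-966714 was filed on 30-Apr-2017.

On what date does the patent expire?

Filing date + 22 years → 30 April 2039.

April 30, 2039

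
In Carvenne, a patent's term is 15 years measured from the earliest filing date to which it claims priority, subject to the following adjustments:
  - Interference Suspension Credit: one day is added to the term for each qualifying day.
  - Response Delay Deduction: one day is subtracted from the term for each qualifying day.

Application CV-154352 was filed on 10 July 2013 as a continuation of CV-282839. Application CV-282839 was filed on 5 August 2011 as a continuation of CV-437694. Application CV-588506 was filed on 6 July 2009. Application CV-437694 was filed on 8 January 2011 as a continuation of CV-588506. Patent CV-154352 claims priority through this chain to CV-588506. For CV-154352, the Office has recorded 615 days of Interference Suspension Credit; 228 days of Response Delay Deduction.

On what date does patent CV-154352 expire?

2025-07-28

Earliest priority filing: 6 July 2009.
Base term: 6 July 2009 + 15 years → 6 July 2024.
Interference Suspension Credit: +615 days → 13 March 2026.
Response Delay Deduction: −228 days → 28 July 2025.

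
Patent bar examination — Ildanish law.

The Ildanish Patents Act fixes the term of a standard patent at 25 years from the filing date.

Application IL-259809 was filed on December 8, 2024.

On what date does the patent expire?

Filing date + 25 years → 8 December 2049.

2049-12-08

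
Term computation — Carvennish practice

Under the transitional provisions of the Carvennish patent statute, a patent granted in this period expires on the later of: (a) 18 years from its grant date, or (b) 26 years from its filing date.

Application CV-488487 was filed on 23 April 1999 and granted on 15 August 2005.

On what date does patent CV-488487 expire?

(a) grant + 18 years → 15 August 2023.
(b) filing + 26 years → 23 April 2025.
Later of the two: 23 April 2025.

April 23, 2025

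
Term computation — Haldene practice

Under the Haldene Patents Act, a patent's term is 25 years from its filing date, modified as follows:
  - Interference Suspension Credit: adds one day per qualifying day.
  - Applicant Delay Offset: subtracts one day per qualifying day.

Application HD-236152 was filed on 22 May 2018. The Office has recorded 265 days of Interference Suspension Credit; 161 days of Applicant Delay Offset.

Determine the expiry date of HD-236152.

Base term: filing date + 25 years → 22 May 2043.
Interference Suspension Credit: +265 days → 11 February 2044.
Applicant Delay Offset: −161 days → 3 September 2043.

September 3, 2043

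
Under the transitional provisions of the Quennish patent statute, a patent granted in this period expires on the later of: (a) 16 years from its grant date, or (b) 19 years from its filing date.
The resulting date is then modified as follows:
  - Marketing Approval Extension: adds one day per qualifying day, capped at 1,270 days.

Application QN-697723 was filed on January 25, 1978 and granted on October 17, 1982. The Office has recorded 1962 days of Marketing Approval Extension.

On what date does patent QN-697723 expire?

April 9, 2002

(a) grant + 16 years → 17 October 1998.
(b) filing + 19 years → 25 January 1997.
Later of the two: 17 October 1998.
Marketing Approval Extension: 1962 days claimed exceeds the 1270-day cap, so +1270 days → 9 April 2002.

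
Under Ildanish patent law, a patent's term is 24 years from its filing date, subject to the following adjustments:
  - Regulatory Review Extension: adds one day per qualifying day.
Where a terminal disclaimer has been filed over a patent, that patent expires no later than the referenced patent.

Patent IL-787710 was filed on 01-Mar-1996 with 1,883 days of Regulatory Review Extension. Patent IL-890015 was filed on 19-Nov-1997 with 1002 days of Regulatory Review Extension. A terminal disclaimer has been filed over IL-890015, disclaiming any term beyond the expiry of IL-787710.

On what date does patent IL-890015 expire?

August 17, 2024

Natural term of IL-890015:
  Base: filing + 24 years → 19 November 2021.
  Regulatory Review Extension: +1002 days → 17 August 2024.
Expiry of referenced patent IL-787710:
  Base: filing + 24 years → 1 March 2020.
  Regulatory Review Extension: +1883 days → 27 April 2025.
Terminal disclaimer: IL-890015 expires on the earlier of 17 August 2024 and 27 April 2025.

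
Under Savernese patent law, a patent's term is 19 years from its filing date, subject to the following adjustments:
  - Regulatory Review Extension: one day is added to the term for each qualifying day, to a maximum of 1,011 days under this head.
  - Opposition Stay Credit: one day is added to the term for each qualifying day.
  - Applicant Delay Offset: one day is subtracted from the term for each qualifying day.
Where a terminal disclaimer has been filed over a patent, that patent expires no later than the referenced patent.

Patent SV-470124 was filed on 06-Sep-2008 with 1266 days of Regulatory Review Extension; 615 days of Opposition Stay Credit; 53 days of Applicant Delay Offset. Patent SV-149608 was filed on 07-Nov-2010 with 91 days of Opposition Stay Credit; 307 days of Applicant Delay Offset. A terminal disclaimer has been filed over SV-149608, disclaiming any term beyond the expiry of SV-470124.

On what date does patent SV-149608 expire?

Natural term of SV-149608:
  Base: filing + 19 years → 7 November 2029.
  Opposition Stay Credit: +91 days → 6 February 2030.
  Applicant Delay Offset: −307 days → 5 April 2029.
Expiry of referenced patent SV-470124:
  Base: filing + 19 years → 6 September 2027.
  Regulatory Review Extension: 1266 days claimed exceeds the 1011-day cap, so +1011 days → 13 June 2030.
  Opposition Stay Credit: +615 days → 18 February 2032.
  Applicant Delay Offset: −53 days → 27 December 2031.
Terminal disclaimer: SV-149608 expires on the earlier of 5 April 2029 and 27 December 2031.

April 5, 2029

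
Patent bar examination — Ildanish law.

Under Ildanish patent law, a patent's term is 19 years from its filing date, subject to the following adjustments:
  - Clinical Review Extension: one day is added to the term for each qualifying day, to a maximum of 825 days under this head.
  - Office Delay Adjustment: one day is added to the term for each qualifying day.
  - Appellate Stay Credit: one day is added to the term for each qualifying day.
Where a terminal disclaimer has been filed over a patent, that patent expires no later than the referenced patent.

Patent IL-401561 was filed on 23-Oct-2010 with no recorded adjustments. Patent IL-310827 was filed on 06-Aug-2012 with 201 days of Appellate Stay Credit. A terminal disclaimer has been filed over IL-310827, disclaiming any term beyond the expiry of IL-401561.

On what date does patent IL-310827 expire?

October 23, 2029

Natural term of IL-310827:
  Base: filing + 19 years → 6 August 2031.
  Appellate Stay Credit: +201 days → 23 February 2032.
Expiry of referenced patent IL-401561:
  Base: filing + 19 years → 23 October 2029.
Terminal disclaimer: IL-310827 expires on the earlier of 23 February 2032 and 23 October 2029.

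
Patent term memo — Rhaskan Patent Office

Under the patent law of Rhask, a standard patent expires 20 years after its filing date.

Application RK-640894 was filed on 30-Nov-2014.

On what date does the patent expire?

November 30, 2034

Filing date + 20 years → 30 November 2034.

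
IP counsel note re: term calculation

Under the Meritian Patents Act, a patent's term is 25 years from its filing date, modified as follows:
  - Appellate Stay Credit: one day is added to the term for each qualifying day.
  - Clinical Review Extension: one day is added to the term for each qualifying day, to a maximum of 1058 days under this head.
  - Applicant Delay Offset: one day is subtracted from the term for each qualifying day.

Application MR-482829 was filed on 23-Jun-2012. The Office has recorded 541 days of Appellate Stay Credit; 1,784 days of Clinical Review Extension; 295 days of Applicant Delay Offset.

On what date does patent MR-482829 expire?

January 17, 2041

Base term: filing date + 25 years → 23 June 2037.
Appellate Stay Credit: +541 days → 16 December 2038.
Clinical Review Extension: 1784 days claimed exceeds the 1058-day cap, so +1058 days → 8 November 2041.
Applicant Delay Offset: −295 days → 17 January 2041.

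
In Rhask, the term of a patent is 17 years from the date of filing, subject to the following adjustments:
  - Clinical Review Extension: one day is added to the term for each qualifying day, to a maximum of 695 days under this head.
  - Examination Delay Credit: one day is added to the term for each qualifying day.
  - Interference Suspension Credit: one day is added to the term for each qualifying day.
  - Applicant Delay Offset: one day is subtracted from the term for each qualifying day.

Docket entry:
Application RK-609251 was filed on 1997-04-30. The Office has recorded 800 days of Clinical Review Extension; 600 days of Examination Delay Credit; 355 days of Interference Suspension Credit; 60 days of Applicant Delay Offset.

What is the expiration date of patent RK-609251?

Base term: filing date + 17 years → 30 April 2014.
Clinical Review Extension: 800 days claimed exceeds the 695-day cap, so +695 days → 25 March 2016.
Examination Delay Credit: +600 days → 15 November 2017.
Interference Suspension Credit: +355 days → 5 November 2018.
Applicant Delay Offset: −60 days → 6 September 2018.

September 6, 2018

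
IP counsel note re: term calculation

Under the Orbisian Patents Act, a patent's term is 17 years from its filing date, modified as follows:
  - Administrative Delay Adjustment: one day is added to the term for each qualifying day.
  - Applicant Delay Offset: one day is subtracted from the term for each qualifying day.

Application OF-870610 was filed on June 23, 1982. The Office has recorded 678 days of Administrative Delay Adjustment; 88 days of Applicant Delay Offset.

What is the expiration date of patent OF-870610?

Base term: filing date + 17 years → 23 June 1999.
Administrative Delay Adjustment: +678 days → 1 May 2001.
Applicant Delay Offset: −88 days → 2 February 2001.

2001-02-02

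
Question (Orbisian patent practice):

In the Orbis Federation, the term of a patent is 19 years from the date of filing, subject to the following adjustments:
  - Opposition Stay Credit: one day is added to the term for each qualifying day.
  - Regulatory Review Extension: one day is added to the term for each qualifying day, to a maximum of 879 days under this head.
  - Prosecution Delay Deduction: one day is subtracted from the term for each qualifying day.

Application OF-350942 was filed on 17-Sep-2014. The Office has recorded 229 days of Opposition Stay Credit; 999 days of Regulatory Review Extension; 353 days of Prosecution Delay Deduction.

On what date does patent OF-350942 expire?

Base term: filing date + 19 years → 17 September 2033.
Opposition Stay Credit: +229 days → 4 May 2034.
Regulatory Review Extension: 999 days claimed exceeds the 879-day cap, so +879 days → 29 September 2036.
Prosecution Delay Deduction: −353 days → 12 October 2035.

October 12, 2035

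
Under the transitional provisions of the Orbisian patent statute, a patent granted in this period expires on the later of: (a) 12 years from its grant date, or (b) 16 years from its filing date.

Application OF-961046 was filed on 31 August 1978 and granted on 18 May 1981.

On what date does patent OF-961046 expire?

(a) grant + 12 years → 18 May 1993.
(b) filing + 16 years → 31 August 1994.
Later of the two: 31 August 1994.

August 31, 1994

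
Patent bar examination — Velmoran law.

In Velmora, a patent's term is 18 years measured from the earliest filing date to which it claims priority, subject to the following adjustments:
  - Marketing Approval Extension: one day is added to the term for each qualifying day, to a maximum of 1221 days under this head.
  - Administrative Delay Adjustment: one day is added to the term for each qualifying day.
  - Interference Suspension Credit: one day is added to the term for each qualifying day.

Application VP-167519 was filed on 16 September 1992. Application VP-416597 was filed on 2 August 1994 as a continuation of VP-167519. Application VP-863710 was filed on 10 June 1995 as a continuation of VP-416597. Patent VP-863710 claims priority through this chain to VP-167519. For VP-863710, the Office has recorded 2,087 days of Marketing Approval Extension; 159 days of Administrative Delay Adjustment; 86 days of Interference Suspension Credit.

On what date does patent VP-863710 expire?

September 21, 2014

Earliest priority filing: 16 September 1992.
Base term: 16 September 1992 + 18 years → 16 September 2010.
Marketing Approval Extension: 2087 days claimed exceeds the 1221-day cap, so +1221 days → 19 January 2014.
Administrative Delay Adjustment: +159 days → 27 June 2014.
Interference Suspension Credit: +86 days → 21 September 2014.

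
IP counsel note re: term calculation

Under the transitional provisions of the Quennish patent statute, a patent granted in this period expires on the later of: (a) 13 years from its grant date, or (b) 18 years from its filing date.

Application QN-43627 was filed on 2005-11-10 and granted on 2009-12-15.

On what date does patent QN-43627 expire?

2023-11-10

(a) grant + 13 years → 15 December 2022.
(b) filing + 18 years → 10 November 2023.
Later of the two: 10 November 2023.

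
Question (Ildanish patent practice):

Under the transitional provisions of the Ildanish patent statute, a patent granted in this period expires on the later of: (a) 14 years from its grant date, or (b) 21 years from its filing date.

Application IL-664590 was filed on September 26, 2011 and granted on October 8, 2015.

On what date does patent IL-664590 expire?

(a) grant + 14 years → 8 October 2029.
(b) filing + 21 years → 26 September 2032.
Later of the two: 26 September 2032.

2032-09-26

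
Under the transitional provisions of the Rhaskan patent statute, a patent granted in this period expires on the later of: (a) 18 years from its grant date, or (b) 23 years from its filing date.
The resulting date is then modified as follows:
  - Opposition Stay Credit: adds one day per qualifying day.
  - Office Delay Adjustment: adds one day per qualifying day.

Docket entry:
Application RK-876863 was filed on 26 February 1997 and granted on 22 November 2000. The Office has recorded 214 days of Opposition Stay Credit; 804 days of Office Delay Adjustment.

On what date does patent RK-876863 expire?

(a) grant + 18 years → 22 November 2018.
(b) filing + 23 years → 26 February 2020.
Later of the two: 26 February 2020.
Opposition Stay Credit: +214 days → 27 September 2020.
Office Delay Adjustment: +804 days → 10 December 2022.

December 10, 2022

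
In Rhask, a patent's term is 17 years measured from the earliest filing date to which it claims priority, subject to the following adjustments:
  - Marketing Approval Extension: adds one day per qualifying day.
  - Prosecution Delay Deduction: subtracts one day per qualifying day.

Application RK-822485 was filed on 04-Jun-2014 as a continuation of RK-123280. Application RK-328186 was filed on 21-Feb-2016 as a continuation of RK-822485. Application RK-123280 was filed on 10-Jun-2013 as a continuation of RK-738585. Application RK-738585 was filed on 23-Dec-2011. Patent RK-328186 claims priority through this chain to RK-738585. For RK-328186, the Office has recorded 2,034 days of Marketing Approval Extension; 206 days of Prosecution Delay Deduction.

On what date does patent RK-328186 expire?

2033-12-25

Earliest priority filing: 23 December 2011.
Base term: 23 December 2011 + 17 years → 23 December 2028.
Marketing Approval Extension: +2034 days → 19 July 2034.
Prosecution Delay Deduction: −206 days → 25 December 2033.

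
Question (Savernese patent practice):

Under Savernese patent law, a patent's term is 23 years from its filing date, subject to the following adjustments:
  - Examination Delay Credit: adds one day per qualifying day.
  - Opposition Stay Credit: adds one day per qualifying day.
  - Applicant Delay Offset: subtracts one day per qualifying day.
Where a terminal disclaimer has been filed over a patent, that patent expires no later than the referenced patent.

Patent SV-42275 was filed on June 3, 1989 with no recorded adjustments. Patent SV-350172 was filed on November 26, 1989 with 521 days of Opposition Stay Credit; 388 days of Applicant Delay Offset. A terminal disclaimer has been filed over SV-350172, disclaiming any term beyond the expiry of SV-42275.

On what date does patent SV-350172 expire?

June 3, 2012

Natural term of SV-350172:
  Base: filing + 23 years → 26 November 2012.
  Opposition Stay Credit: +521 days → 1 May 2014.
  Applicant Delay Offset: −388 days → 8 April 2013.
Expiry of referenced patent SV-42275:
  Base: filing + 23 years → 3 June 2012.
Terminal disclaimer: SV-350172 expires on the earlier of 8 April 2013 and 3 June 2012.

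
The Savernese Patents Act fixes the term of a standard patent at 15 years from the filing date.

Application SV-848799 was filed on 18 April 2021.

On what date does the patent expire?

2036-04-18

Filing date + 15 years → 18 April 2036.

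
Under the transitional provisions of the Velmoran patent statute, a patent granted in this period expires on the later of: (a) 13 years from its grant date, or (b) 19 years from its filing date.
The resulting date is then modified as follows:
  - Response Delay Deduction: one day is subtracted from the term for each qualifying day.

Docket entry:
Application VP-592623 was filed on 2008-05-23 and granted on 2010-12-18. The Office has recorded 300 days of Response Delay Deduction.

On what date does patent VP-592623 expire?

July 27, 2026

(a) grant + 13 years → 18 December 2023.
(b) filing + 19 years → 23 May 2027.
Later of the two: 23 May 2027.
Response Delay Deduction: −300 days → 27 July 2026.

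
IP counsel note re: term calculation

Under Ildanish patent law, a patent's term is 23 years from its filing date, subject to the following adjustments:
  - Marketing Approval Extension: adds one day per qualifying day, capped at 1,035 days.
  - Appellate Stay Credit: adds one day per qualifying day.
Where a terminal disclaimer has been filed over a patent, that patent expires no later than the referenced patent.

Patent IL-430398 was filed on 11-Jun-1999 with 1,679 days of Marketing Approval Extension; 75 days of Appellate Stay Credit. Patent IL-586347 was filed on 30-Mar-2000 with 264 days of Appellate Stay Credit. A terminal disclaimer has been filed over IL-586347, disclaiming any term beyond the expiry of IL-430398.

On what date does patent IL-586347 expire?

2023-12-19

Natural term of IL-586347:
  Base: filing + 23 years → 30 March 2023.
  Appellate Stay Credit: +264 days → 19 December 2023.
Expiry of referenced patent IL-430398:
  Base: filing + 23 years → 11 June 2022.
  Marketing Approval Extension: 1679 days claimed exceeds the 1035-day cap, so +1035 days → 11 April 2025.
  Appellate Stay Credit: +75 days → 25 June 2025.
Terminal disclaimer: IL-586347 expires on the earlier of 19 December 2023 and 25 June 2025.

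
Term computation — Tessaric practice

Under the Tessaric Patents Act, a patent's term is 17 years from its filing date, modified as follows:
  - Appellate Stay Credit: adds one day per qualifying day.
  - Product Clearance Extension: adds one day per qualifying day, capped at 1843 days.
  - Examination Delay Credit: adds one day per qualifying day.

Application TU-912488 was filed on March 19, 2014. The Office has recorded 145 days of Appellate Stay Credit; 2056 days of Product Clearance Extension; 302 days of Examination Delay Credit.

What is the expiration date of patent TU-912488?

Base term: filing date + 17 years → 19 March 2031.
Appellate Stay Credit: +145 days → 11 August 2031.
Product Clearance Extension: 2056 days claimed exceeds the 1843-day cap, so +1843 days → 27 August 2036.
Examination Delay Credit: +302 days → 25 June 2037.

2037-06-25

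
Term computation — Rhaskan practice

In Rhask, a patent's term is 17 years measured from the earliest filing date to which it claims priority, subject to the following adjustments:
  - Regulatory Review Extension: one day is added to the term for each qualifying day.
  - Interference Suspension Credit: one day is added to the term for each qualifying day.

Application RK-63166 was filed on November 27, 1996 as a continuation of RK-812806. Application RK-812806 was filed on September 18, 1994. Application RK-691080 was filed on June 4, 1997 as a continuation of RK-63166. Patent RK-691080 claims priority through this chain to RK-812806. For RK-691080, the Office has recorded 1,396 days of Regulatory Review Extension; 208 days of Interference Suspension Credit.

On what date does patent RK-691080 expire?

Earliest priority filing: 18 September 1994.
Base term: 18 September 1994 + 17 years → 18 September 2011.
Regulatory Review Extension: +1396 days → 15 July 2015.
Interference Suspension Credit: +208 days → 8 February 2016.

February 8, 2016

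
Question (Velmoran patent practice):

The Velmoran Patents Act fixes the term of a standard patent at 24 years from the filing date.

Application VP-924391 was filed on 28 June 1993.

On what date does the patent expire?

Filing date + 24 years → 28 June 2017.

June 28, 2017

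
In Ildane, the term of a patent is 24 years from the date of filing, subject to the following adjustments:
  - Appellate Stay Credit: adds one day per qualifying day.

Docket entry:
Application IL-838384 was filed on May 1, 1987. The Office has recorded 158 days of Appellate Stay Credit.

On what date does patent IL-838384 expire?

Base term: filing date + 24 years → 1 May 2011.
Appellate Stay Credit: +158 days → 6 October 2011.

October 6, 2011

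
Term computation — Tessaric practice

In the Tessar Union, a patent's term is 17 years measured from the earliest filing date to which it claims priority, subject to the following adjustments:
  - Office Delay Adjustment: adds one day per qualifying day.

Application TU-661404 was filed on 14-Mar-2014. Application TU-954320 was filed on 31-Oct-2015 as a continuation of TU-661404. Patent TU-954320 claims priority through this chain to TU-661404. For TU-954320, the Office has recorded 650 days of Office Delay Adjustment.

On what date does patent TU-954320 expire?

2032-12-23

Earliest priority filing: 14 March 2014.
Base term: 14 March 2014 + 17 years → 14 March 2031.
Office Delay Adjustment: +650 days → 23 December 2032.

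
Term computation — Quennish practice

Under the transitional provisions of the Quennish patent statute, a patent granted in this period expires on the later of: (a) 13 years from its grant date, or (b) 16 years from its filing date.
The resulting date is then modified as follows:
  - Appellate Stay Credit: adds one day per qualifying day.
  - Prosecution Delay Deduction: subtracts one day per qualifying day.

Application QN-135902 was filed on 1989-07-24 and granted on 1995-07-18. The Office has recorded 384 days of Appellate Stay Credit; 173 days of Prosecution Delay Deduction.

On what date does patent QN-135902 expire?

February 14, 2009

(a) grant + 13 years → 18 July 2008.
(b) filing + 16 years → 24 July 2005.
Later of the two: 18 July 2008.
Appellate Stay Credit: +384 days → 6 August 2009.
Prosecution Delay Deduction: −173 days → 14 February 2009.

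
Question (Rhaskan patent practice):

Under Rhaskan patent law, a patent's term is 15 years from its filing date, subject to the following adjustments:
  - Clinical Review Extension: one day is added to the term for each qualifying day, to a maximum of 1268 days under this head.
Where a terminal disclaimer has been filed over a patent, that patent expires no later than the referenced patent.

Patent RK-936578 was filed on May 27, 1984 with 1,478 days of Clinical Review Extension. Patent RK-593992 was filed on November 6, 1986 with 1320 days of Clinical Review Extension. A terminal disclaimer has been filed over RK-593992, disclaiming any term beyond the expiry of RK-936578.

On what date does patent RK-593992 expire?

November 15, 2002

Natural term of RK-593992:
  Base: filing + 15 years → 6 November 2001.
  Clinical Review Extension: 1320 days claimed exceeds the 1268-day cap, so +1268 days → 27 April 2005.
Expiry of referenced patent RK-936578:
  Base: filing + 15 years → 27 May 1999.
  Clinical Review Extension: 1478 days claimed exceeds the 1268-day cap, so +1268 days → 15 November 2002.
Terminal disclaimer: RK-593992 expires on the earlier of 27 April 2005 and 15 November 2002.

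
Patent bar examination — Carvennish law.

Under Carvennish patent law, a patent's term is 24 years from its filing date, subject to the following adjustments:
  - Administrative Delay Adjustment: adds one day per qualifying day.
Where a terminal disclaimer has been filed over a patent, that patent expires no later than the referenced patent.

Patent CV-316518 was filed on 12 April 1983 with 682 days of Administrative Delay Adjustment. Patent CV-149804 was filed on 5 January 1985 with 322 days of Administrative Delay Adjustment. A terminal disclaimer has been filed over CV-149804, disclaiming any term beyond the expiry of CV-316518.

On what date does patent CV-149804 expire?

Natural term of CV-149804:
  Base: filing + 24 years → 5 January 2009.
  Administrative Delay Adjustment: +322 days → 23 November 2009.
Expiry of referenced patent CV-316518:
  Base: filing + 24 years → 12 April 2007.
  Administrative Delay Adjustment: +682 days → 22 February 2009.
Terminal disclaimer: CV-149804 expires on the earlier of 23 November 2009 and 22 February 2009.

February 22, 2009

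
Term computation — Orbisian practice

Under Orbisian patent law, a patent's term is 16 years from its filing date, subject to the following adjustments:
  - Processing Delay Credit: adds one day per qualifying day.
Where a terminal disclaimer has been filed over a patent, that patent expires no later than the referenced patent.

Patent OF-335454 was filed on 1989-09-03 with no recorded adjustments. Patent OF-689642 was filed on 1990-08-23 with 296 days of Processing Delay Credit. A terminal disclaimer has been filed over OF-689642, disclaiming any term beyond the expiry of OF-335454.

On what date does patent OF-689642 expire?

September 3, 2005

Natural term of OF-689642:
  Base: filing + 16 years → 23 August 2006.
  Processing Delay Credit: +296 days → 15 June 2007.
Expiry of referenced patent OF-335454:
  Base: filing + 16 years → 3 September 2005.
Terminal disclaimer: OF-689642 expires on the earlier of 15 June 2007 and 3 September 2005.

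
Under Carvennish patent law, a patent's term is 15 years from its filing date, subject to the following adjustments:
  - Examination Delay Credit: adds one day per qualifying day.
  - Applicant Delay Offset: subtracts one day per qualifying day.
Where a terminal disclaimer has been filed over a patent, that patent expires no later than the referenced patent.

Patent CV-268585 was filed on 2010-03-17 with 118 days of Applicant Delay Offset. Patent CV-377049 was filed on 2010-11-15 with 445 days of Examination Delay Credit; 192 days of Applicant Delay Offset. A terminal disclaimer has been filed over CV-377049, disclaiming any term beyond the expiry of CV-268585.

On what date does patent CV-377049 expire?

Natural term of CV-377049:
  Base: filing + 15 years → 15 November 2025.
  Examination Delay Credit: +445 days → 3 February 2027.
  Applicant Delay Offset: −192 days → 26 July 2026.
Expiry of referenced patent CV-268585:
  Base: filing + 15 years → 17 March 2025.
  Applicant Delay Offset: −118 days → 19 November 2024.
Terminal disclaimer: CV-377049 expires on the earlier of 26 July 2026 and 19 November 2024.

2024-11-19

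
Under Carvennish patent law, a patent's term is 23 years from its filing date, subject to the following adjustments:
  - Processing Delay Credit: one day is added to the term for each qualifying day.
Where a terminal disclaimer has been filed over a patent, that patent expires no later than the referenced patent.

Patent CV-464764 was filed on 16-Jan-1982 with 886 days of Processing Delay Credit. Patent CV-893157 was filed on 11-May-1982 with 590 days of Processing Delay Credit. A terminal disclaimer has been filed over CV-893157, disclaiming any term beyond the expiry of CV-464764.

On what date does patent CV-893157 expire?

December 22, 2006

Natural term of CV-893157:
  Base: filing + 23 years → 11 May 2005.
  Processing Delay Credit: +590 days → 22 December 2006.
Expiry of referenced patent CV-464764:
  Base: filing + 23 years → 16 January 2005.
  Processing Delay Credit: +886 days → 21 June 2007.
Terminal disclaimer: CV-893157 expires on the earlier of 22 December 2006 and 21 June 2007.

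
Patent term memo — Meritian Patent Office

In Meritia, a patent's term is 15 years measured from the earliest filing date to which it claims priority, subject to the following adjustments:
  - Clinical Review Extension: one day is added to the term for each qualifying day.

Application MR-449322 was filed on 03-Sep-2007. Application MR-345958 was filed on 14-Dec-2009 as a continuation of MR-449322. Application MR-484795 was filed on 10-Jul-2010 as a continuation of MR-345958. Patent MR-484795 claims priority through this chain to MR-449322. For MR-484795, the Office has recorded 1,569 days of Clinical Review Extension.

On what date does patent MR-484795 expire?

Earliest priority filing: 3 September 2007.
Base term: 3 September 2007 + 15 years → 3 September 2022.
Clinical Review Extension: +1569 days → 20 December 2026.

2026-12-20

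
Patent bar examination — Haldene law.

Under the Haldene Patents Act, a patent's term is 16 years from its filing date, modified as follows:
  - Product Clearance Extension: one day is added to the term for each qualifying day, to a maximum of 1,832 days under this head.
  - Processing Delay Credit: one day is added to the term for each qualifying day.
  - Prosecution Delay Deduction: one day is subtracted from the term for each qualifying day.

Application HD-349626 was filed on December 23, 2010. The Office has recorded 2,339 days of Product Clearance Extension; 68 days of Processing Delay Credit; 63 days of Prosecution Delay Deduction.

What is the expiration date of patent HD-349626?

January 3, 2032

Base term: filing date + 16 years → 23 December 2026.
Product Clearance Extension: 2339 days claimed exceeds the 1832-day cap, so +1832 days → 29 December 2031.
Processing Delay Credit: +68 days → 6 March 2032.
Prosecution Delay Deduction: −63 days → 3 January 2032.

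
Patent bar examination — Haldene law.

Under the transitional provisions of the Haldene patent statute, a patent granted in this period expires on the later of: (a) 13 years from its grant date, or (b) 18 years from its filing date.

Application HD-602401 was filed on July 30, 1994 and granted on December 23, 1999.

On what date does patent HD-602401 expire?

December 23, 2012

(a) grant + 13 years → 23 December 2012.
(b) filing + 18 years → 30 July 2012.
Later of the two: 23 December 2012.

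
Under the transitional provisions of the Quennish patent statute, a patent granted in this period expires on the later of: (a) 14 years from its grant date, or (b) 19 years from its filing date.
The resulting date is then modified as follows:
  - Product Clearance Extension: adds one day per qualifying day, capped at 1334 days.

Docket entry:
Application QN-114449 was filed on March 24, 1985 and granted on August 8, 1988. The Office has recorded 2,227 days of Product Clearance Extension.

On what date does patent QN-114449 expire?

2007-11-18

(a) grant + 14 years → 8 August 2002.
(b) filing + 19 years → 24 March 2004.
Later of the two: 24 March 2004.
Product Clearance Extension: 2227 days claimed exceeds the 1334-day cap, so +1334 days → 18 November 2007.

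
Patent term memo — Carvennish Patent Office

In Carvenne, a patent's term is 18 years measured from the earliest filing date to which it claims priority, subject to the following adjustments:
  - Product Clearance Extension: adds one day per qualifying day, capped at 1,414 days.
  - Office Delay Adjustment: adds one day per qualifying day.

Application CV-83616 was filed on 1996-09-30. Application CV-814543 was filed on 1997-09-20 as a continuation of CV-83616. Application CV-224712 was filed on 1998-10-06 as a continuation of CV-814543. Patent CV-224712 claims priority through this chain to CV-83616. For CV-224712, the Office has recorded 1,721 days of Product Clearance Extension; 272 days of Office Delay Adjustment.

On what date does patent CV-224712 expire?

Earliest priority filing: 30 September 1996.
Base term: 30 September 1996 + 18 years → 30 September 2014.
Product Clearance Extension: 1721 days claimed exceeds the 1414-day cap, so +1414 days → 14 August 2018.
Office Delay Adjustment: +272 days → 13 May 2019.

2019-05-13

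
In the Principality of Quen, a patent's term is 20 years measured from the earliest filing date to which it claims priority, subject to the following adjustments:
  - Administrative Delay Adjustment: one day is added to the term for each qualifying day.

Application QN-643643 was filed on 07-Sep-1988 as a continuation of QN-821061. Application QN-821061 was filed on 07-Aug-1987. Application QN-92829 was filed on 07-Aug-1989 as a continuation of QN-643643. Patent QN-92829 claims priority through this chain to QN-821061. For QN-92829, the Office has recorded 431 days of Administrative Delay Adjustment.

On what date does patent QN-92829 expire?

Earliest priority filing: 7 August 1987.
Base term: 7 August 1987 + 20 years → 7 August 2007.
Administrative Delay Adjustment: +431 days → 11 October 2008.

October 11, 2008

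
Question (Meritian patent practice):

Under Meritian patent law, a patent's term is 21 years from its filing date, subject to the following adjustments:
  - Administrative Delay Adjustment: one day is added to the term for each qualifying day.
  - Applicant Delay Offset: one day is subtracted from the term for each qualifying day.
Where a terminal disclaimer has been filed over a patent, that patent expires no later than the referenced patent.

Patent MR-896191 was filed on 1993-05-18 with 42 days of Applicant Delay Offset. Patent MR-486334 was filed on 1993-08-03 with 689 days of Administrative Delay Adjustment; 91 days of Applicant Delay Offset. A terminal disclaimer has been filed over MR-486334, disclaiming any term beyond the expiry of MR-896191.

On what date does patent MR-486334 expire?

2014-04-06

Natural term of MR-486334:
  Base: filing + 21 years → 3 August 2014.
  Administrative Delay Adjustment: +689 days → 22 June 2016.
  Applicant Delay Offset: −91 days → 23 March 2016.
Expiry of referenced patent MR-896191:
  Base: filing + 21 years → 18 May 2014.
  Applicant Delay Offset: −42 days → 6 April 2014.
Terminal disclaimer: MR-486334 expires on the earlier of 23 March 2016 and 6 April 2014.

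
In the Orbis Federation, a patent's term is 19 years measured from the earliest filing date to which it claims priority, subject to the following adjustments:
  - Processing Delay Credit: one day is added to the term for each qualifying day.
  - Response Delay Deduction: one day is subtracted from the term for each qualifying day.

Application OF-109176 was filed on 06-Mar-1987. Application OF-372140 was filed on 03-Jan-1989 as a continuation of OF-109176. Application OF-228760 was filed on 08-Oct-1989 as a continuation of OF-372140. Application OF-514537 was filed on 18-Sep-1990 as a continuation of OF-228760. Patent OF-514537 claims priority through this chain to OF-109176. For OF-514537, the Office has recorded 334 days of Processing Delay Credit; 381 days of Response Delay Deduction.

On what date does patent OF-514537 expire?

2006-01-18

Earliest priority filing: 6 March 1987.
Base term: 6 March 1987 + 19 years → 6 March 2006.
Processing Delay Credit: +334 days → 3 February 2007.
Response Delay Deduction: −381 days → 18 January 2006.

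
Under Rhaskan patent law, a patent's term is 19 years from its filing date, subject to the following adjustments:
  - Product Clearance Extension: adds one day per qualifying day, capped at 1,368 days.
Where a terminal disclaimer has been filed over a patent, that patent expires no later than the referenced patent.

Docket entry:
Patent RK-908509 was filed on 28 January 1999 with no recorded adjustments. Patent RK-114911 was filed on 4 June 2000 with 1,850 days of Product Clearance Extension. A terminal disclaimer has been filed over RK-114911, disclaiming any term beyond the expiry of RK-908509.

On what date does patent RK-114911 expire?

January 28, 2018

Natural term of RK-114911:
  Base: filing + 19 years → 4 June 2019.
  Product Clearance Extension: 1850 days claimed exceeds the 1368-day cap, so +1368 days → 3 March 2023.
Expiry of referenced patent RK-908509:
  Base: filing + 19 years → 28 January 2018.
Terminal disclaimer: RK-114911 expires on the earlier of 3 March 2023 and 28 January 2018.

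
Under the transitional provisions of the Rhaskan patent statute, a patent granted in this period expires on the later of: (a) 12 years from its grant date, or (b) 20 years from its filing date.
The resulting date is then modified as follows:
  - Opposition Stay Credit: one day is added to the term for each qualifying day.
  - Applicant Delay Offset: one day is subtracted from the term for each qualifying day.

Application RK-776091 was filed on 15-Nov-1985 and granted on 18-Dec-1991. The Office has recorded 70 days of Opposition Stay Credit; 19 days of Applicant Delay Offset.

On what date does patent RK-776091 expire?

(a) grant + 12 years → 18 December 2003.
(b) filing + 20 years → 15 November 2005.
Later of the two: 15 November 2005.
Opposition Stay Credit: +70 days → 24 January 2006.
Applicant Delay Offset: −19 days → 5 January 2006.

January 5, 2006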